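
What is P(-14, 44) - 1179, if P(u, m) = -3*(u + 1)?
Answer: -1140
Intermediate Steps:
P(u, m) = -3 - 3*u (P(u, m) = -3*(1 + u) = -3 - 3*u)
P(-14, 44) - 1179 = (-3 - 3*(-14)) - 1179 = (-3 + 42) - 1179 = 39 - 1179 = -1140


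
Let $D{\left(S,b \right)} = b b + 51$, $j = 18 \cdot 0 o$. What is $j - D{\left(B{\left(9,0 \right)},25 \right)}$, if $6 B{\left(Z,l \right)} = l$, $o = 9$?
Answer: $-676$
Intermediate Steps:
$j = 0$ ($j = 18 \cdot 0 \cdot 9 = 0 \cdot 9 = 0$)
$B{\left(Z,l \right)} = \frac{l}{6}$
$D{\left(S,b \right)} = 51 + b^{2}$ ($D{\left(S,b \right)} = b^{2} + 51 = 51 + b^{2}$)
$j - D{\left(B{\left(9,0 \right)},25 \right)} = 0 - \left(51 + 25^{2}\right) = 0 - \left(51 + 625\right) = 0 - 676 = -676$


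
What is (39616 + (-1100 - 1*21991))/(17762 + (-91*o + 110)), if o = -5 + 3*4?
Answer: 3305/3447 ≈ 0.95881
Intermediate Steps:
o = 7 (o = -5 + 12 = 7)
(39616 + (-1100 - 1*21991))/(17762 + (-91*o + 110)) = (39616 + (-1100 - 1*21991))/(17762 + (-91*7 + 110)) = (39616 + (-1100 - 21991))/(17762 + (-637 + 110)) = (39616 - 23091)/(17762 - 527) = 16525/17235 = 16525*(1/17235) = 3305/3447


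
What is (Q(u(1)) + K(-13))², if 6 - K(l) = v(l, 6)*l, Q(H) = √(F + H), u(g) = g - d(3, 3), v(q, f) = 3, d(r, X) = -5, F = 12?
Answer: 2043 + 270*√2 ≈ 2424.8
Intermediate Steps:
u(g) = 5 + g (u(g) = g - 1*(-5) = g + 5 = 5 + g)
Q(H) = √(12 + H)
K(l) = 6 - 3*l
(Q(u(1)) + K(-13))² = (√(12 + (5 + 1)) + (6 - 3*(-13)))² = (√(12 + 6) + (6 + 39))² = (√18 + 45)² = (3*√2 + 45)² = (45 + 3*√2)²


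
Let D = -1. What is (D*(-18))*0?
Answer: 0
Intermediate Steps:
(D*(-18))*0 = -1*(-18)*0 = 18*0 = 0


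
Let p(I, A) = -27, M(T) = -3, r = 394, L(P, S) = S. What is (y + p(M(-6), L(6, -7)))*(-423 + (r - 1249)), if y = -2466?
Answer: 3186054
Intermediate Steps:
(y + p(M(-6), L(6, -7)))*(-423 + (r - 1249)) = (-2466 - 27)*(-423 + (394 - 1249)) = -2493*(-423 - 855) = -2493*(-1278) = 3186054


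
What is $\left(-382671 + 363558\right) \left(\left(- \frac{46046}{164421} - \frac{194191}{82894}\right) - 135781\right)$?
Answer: $\frac{11790585678002708359}{4543171458} \approx 2.5952 \cdot 10^{9}$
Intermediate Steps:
$\left(-382671 + 363558\right) \left(\left(- \frac{46046}{164421} - \frac{194191}{82894}\right) - 135781\right) = - 19113 \left(\left(\left(-46046\right) \frac{1}{164421} - \frac{194191}{82894}\right) - 135781\right) = - 19113 \left(\left(- \frac{46046}{164421} - \frac{194191}{82894}\right) - 135781\right) = - 19113 \left(- \frac{35746015535}{13629514374} - 135781\right) = \left(-19113\right) \left(- \frac{1850664837231629}{13629514374}\right) = \frac{11790585678002708359}{4543171458}$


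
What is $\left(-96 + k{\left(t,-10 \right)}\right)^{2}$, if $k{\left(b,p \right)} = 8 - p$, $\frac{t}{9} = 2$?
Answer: $6084$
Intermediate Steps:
$t = 18$ ($t = 9 \cdot 2 = 18$)
$\left(-96 + k{\left(t,-10 \right)}\right)^{2} = \left(-96 + \left(8 - -10\right)\right)^{2} = \left(-96 + \left(8 + 10\right)\right)^{2} = \left(-96 + 18\right)^{2} = \left(-78\right)^{2} = 6084$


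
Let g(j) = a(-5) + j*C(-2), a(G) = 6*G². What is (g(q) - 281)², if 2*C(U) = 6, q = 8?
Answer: 11449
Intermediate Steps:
C(U) = 3 (C(U) = (½)*6 = 3)
g(j) = 150 + 3*j (g(j) = 6*(-5)² + j*3 = 6*25 + 3*j = 150 + 3*j)
(g(q) - 281)² = ((150 + 3*8) - 281)² = ((150 + 24) - 281)² = (174 - 281)² = (-107)² = 11449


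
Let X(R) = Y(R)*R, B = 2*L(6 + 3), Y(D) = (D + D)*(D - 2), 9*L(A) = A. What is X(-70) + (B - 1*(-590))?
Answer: -705008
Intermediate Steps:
L(A) = A/9
Y(D) = 2*D*(-2 + D) (Y(D) = (2*D)*(-2 + D) = 2*D*(-2 + D))
B = 2 (B = 2*((6 + 3)/9) = 2*((1/9)*9) = 2*1 = 2)
X(R) = 2*R**2*(-2 + R) (X(R) = (2*R*(-2 + R))*R = 2*R**2*(-2 + R))
X(-70) + (B - 1*(-590)) = 2*(-70)**2*(-2 - 70) + (2 - 1*(-590)) = 2*4900*(-72) + (2 + 590) = -705600 + 592 = -705008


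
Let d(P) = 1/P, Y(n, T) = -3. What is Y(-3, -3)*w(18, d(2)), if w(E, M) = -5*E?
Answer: 270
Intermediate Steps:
Y(-3, -3)*w(18, d(2)) = -(-15)*18 = -3*(-90) = 270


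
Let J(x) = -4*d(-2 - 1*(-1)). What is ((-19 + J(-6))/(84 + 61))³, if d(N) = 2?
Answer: -19683/3048625 ≈ -0.0064564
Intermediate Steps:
J(x) = -8 (J(x) = -4*2 = -8)
((-19 + J(-6))/(84 + 61))³ = ((-19 - 8)/(84 + 61))³ = (-27/145)³ = -19683/3048625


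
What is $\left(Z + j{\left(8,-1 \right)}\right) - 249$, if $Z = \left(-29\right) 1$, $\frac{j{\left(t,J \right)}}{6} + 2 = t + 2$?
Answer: $-230$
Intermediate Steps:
$j{\left(t,J \right)} = 6 t$ ($j{\left(t,J \right)} = -12 + 6 \left(t + 2\right) = -12 + 6 \left(2 + t\right) = -12 + \left(12 + 6 t\right) = 6 t$)
$Z = -29$
$\left(Z + j{\left(8,-1 \right)}\right) - 249 = \left(-29 + 6 \cdot 8\right) - 249 = \left(-29 + 48\right) - 249 = 19 - 249 = -230$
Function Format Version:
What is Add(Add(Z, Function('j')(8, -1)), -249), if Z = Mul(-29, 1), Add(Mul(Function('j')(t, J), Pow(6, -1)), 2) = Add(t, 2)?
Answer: -230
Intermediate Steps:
Function('j')(t, J) = Mul(6, t) (Function('j')(t, J) = Add(-12, Mul(6, Add(t, 2))) = Add(-12, Mul(6, Add(2, t))) = Add(-12, Add(12, Mul(6, t))) = Mul(6, t))
Z = -29
Add(Add(Z, Function('j')(8, -1)), -249) = Add(Add(-29, Mul(6, 8)), -249) = Add(Add(-29, 48), -249) = Add(19, -249) = -230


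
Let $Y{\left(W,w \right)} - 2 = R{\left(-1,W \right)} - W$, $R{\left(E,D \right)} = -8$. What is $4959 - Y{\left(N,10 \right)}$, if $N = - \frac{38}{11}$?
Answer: $\frac{54577}{11} \approx 4961.5$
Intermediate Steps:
$N = - \frac{38}{11}$ ($N = \left(-38\right) \frac{1}{11} = - \frac{38}{11} \approx -3.4545$)
$Y{\left(W,w \right)} = -6 - W$ ($Y{\left(W,w \right)} = 2 - \left(8 + W\right) = -6 - W$)
$4959 - Y{\left(N,10 \right)} = 4959 - \left(-6 - - \frac{38}{11}\right) = 4959 - \left(-6 + \frac{38}{11}\right) = 4959 - - \frac{28}{11} = 4959 + \frac{28}{11} = \frac{54577}{11}$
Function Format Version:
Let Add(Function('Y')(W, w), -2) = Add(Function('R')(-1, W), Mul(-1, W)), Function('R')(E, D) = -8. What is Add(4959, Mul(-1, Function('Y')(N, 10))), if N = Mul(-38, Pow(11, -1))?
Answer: Rational(54577, 11) ≈ 4961.5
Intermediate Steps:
N = Rational(-38, 11) (N = Mul(-38, Rational(1, 11)) = Rational(-38, 11) ≈ -3.4545)
Function('Y')(W, w) = Add(-6, Mul(-1, W)) (Function('Y')(W, w) = Add(2, Add(-8, Mul(-1, W))) = Add(-6, Mul(-1, W)))
Add(4959, Mul(-1, Function('Y')(N, 10))) = Add(4959, Mul(-1, Add(-6, Mul(-1, Rational(-38, 11))))) = Add(4959, Mul(-1, Add(-6, Rational(38, 11)))) = Add(4959, Mul(-1, Rational(-28, 11))) = Add(4959, Rational(28, 11)) = Rational(54577, 11)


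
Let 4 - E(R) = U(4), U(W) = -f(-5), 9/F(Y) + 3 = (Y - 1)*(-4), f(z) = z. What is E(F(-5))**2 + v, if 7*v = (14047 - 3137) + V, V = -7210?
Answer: 3707/7 ≈ 529.57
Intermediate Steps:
F(Y) = 9/(1 - 4*Y) (F(Y) = 9/(-3 + (Y - 1)*(-4)) = 9/(-3 + (-1 + Y)*(-4)) = 9/(-3 + (4 - 4*Y)) = 9/(1 - 4*Y))
v = 3700/7 (v = ((14047 - 3137) - 7210)/7 = (10910 - 7210)/7 = (1/7)*3700 = 3700/7 ≈ 528.57)
U(W) = 5 (U(W) = -1*(-5) = 5)
E(R) = -1 (E(R) = 4 - 1*5 = 4 - 5 = -1)
E(F(-5))**2 + v = (-1)**2 + 3700/7 = 1 + 3700/7 = 3707/7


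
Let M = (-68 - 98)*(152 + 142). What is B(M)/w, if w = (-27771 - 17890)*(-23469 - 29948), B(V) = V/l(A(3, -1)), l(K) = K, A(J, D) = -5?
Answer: 996/248885065 ≈ 4.0018e-6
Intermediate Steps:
M = -48804 (M = -166*294 = -48804)
B(V) = -V/5 (B(V) = V/(-5) = V*(-⅕) = -V/5)
w = 2439073637 (w = -45661*(-53417) = 2439073637)
B(M)/w = -⅕*(-48804)/2439073637 = (48804/5)*(1/2439073637) = 996/248885065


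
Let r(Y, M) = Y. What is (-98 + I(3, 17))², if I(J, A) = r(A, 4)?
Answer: 6561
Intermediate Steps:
I(J, A) = A
(-98 + I(3, 17))² = (-98 + 17)² = (-81)² = 6561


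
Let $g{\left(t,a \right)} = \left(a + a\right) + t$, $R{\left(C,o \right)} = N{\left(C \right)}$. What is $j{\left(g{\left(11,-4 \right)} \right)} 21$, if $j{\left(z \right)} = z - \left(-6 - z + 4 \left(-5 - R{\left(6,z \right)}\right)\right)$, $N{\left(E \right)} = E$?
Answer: $1176$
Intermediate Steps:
$R{\left(C,o \right)} = C$
$g{\left(t,a \right)} = t + 2 a$ ($g{\left(t,a \right)} = 2 a + t = t + 2 a$)
$j{\left(z \right)} = 50 + 2 z$ ($j{\left(z \right)} = z - \left(-6 - z + 4 \left(-5 - 6\right)\right) = z + \left(\left(6 + z\right) - -44\right) = z + \left(\left(6 + z\right) + 44\right) = z + \left(50 + z\right) = 50 + 2 z$)
$j{\left(g{\left(11,-4 \right)} \right)} 21 = \left(50 + 2 \left(11 + 2 \left(-4\right)\right)\right) 21 = \left(50 + 2 \left(11 - 8\right)\right) 21 = \left(50 + 2 \cdot 3\right) 21 = \left(50 + 6\right) 21 = 56 \cdot 21 = 1176$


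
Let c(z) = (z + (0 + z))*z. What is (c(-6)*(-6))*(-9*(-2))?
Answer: -7776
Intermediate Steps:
c(z) = 2*z**2 (c(z) = (z + z)*z = (2*z)*z = 2*z**2)
(c(-6)*(-6))*(-9*(-2)) = ((2*(-6)**2)*(-6))*(-9*(-2)) = ((2*36)*(-6))*18 = (72*(-6))*18 = -432*18 = -7776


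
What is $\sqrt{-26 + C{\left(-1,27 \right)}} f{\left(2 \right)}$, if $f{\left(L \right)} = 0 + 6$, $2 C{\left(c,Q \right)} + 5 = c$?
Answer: $6 i \sqrt{29} \approx 32.311 i$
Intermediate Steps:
$C{\left(c,Q \right)} = - \frac{5}{2} + \frac{c}{2}$
$f{\left(L \right)} = 6$
$\sqrt{-26 + C{\left(-1,27 \right)}} f{\left(2 \right)} = \sqrt{-26 + \left(- \frac{5}{2} + \frac{1}{2} \left(-1\right)\right)} 6 = \sqrt{-26 - 3} \cdot 6 = \sqrt{-29} \cdot 6 = i \sqrt{29} \cdot 6 = 6 i \sqrt{29}$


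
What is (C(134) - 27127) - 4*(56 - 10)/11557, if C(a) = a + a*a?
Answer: -104440793/11557 ≈ -9037.0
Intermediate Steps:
C(a) = a + a²
(C(134) - 27127) - 4*(56 - 10)/11557 = (134*(1 + 134) - 27127) - 4*(56 - 10)/11557 = (134*135 - 27127) - 4*46*(1/11557) = (18090 - 27127) - 184*1/11557 = -9037 - 184/11557 = -104440793/11557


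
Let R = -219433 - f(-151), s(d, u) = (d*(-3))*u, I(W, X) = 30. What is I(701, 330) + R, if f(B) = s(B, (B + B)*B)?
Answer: -20877109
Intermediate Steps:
s(d, u) = -3*d*u (s(d, u) = (-3*d)*u = -3*d*u)
f(B) = -6*B**3 (f(B) = -3*B*(B + B)*B = -3*B*(2*B)*B = -3*B*2*B**2 = -6*B**3)
R = -20877139 (R = -219433 - (-6)*(-151)**3 = -219433 - (-6)*(-3442951) = -219433 - 1*20657706 = -219433 - 20657706 = -20877139)
I(701, 330) + R = 30 - 20877139 = -20877109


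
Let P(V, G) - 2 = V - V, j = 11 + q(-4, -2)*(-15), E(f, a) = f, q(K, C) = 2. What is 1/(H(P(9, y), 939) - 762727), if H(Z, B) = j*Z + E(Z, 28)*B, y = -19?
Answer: -1/760887 ≈ -1.3143e-6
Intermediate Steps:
j = -19 (j = 11 + 2*(-15) = 11 - 30 = -19)
P(V, G) = 2 (P(V, G) = 2 + (V - V) = 2 + 0 = 2)
H(Z, B) = -19*Z + B*Z (H(Z, B) = -19*Z + Z*B = -19*Z + B*Z)
1/(H(P(9, y), 939) - 762727) = 1/(2*(-19 + 939) - 762727) = 1/(2*920 - 762727) = 1/(1840 - 762727) = 1/(-760887) = -1/760887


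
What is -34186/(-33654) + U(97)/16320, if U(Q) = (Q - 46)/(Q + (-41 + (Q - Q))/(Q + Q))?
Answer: 17118157993/16851230880 ≈ 1.0158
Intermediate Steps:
U(Q) = (-46 + Q)/(Q - 41/(2*Q)) (U(Q) = (-46 + Q)/(Q + (-41 + 0)/((2*Q))) = (-46 + Q)/(Q - 41/(2*Q)))
-34186/(-33654) + U(97)/16320 = -34186/(-33654) + (2*97*(-46 + 97)/(-41 + 2*97²))/16320 = -34186*(-1/33654) + (2*97*51/(-41 + 2*9409))*(1/16320) = 17093/16827 + (2*97*51/(-41 + 18818))*(1/16320) = 17093/16827 + (2*97*51/18777)*(1/16320) = 17093/16827 + (2*97*(1/18777)*51)*(1/16320) = 17093/16827 + (3298/6259)*(1/16320) = 17093/16827 + 97/3004320 = 17118157993/16851230880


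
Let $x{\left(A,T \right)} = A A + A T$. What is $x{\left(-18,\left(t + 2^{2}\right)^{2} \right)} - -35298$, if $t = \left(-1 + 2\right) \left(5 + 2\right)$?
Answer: $33444$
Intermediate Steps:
$t = 7$ ($t = 1 \cdot 7 = 7$)
$x{\left(A,T \right)} = A^{2} + A T$
$x{\left(-18,\left(t + 2^{2}\right)^{2} \right)} - -35298 = - 18 \left(-18 + \left(7 + 2^{2}\right)^{2}\right) - -35298 = - 18 \left(-18 + \left(7 + 4\right)^{2}\right) + 35298 = - 18 \left(-18 + 11^{2}\right) + 35298 = - 18 \left(-18 + 121\right) + 35298 = \left(-18\right) 103 + 35298 = -1854 + 35298 = 33444$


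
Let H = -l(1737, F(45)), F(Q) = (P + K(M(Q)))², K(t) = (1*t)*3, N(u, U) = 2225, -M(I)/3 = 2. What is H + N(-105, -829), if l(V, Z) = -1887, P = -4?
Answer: 4112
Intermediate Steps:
M(I) = -6 (M(I) = -3*2 = -6)
K(t) = 3*t (K(t) = t*3 = 3*t)
F(Q) = 484 (F(Q) = (-4 + 3*(-6))² = (-4 - 18)² = (-22)² = 484)
H = 1887 (H = -1*(-1887) = 1887)
H + N(-105, -829) = 1887 + 2225 = 4112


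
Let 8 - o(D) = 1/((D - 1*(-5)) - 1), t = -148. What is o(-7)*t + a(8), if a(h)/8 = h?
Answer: -3508/3 ≈ -1169.3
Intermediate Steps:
a(h) = 8*h
o(D) = 8 - 1/(4 + D) (o(D) = 8 - 1/((D - 1*(-5)) - 1) = 8 - 1/((D + 5) - 1) = 8 - 1/((5 + D) - 1) = 8 - 1/(4 + D))
o(-7)*t + a(8) = ((31 + 8*(-7))/(4 - 7))*(-148) + 8*8 = ((31 - 56)/(-3))*(-148) + 64 = -⅓*(-25)*(-148) + 64 = (25/3)*(-148) + 64 = -3700/3 + 64 = -3508/3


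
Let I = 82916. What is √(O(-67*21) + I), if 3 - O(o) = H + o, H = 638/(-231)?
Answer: 2*√9297246/21 ≈ 290.39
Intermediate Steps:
H = -58/21 (H = 638*(-1/231) = -58/21 ≈ -2.7619)
O(o) = 121/21 - o (O(o) = 3 - (-58/21 + o) = 3 + (58/21 - o) = 121/21 - o)
√(O(-67*21) + I) = √((121/21 - (-67)*21) + 82916) = √((121/21 - 1*(-1407)) + 82916) = √((121/21 + 1407) + 82916) = √(29668/21 + 82916) = √(1770904/21) = 2*√9297246/21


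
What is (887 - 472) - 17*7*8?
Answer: -537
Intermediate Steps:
(887 - 472) - 17*7*8 = 415 - 119*8 = 415 - 1*952 = 415 - 952 = -537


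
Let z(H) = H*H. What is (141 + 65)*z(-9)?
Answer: 16686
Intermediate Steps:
z(H) = H²
(141 + 65)*z(-9) = (141 + 65)*(-9)² = 206*81 = 16686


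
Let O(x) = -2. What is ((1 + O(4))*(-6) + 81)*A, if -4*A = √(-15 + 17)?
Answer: -87*√2/4 ≈ -30.759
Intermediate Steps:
A = -√2/4 (A = -√(-15 + 17)/4 = -√2/4 ≈ -0.35355)
((1 + O(4))*(-6) + 81)*A = ((1 - 2)*(-6) + 81)*(-√2/4) = (-1*(-6) + 81)*(-√2/4) = (6 + 81)*(-√2/4) = 87*(-√2/4) = -87*√2/4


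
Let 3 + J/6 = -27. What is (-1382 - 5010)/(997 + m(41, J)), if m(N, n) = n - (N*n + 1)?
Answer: -1598/2049 ≈ -0.77989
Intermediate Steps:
J = -180 (J = -18 + 6*(-27) = -18 - 162 = -180)
m(N, n) = -1 + n - N*n (m(N, n) = n - (1 + N*n) = n + (-1 - N*n) = -1 + n - N*n)
(-1382 - 5010)/(997 + m(41, J)) = (-1382 - 5010)/(997 + (-1 - 180 - 1*41*(-180))) = -6392/(997 + (-1 - 180 + 7380)) = -6392/(997 + 7199) = -6392/8196 = -6392*1/8196 = -1598/2049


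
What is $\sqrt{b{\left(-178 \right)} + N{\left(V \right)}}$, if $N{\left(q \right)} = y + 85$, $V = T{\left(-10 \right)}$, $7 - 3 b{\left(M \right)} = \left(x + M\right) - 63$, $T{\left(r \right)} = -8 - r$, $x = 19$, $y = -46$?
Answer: $\frac{\sqrt{1038}}{3} \approx 10.739$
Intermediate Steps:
$b{\left(M \right)} = 17 - \frac{M}{3}$ ($b{\left(M \right)} = \frac{7}{3} - \frac{\left(19 + M\right) - 63}{3} = \frac{7}{3} - \frac{-44 + M}{3} = \frac{7}{3} - \left(- \frac{44}{3} + \frac{M}{3}\right) = 17 - \frac{M}{3}$)
$V = 2$ ($V = -8 - -10 = -8 + 10 = 2$)
$N{\left(q \right)} = 39$ ($N{\left(q \right)} = -46 + 85 = 39$)
$\sqrt{b{\left(-178 \right)} + N{\left(V \right)}} = \sqrt{\left(17 - - \frac{178}{3}\right) + 39} = \sqrt{\left(17 + \frac{178}{3}\right) + 39} = \sqrt{\frac{229}{3} + 39} = \sqrt{\frac{346}{3}} = \frac{\sqrt{1038}}{3}$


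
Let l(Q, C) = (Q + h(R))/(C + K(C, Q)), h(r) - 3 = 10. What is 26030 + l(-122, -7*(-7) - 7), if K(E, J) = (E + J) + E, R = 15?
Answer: 104011/4 ≈ 26003.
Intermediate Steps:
K(E, J) = J + 2*E
h(r) = 13 (h(r) = 3 + 10 = 13)
l(Q, C) = (13 + Q)/(Q + 3*C) (l(Q, C) = (Q + 13)/(C + (Q + 2*C)) = (13 + Q)/(Q + 3*C))
26030 + l(-122, -7*(-7) - 7) = 26030 + (13 - 122)/(-122 + 3*(-7*(-7) - 7)) = 26030 - 109/(-122 + 3*(49 - 7)) = 26030 - 109/(-122 + 3*42) = 26030 - 109/(-122 + 126) = 26030 - 109/4 = 104011/4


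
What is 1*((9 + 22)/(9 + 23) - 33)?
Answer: -1025/32 ≈ -32.031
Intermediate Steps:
1*((9 + 22)/(9 + 23) - 33) = 1*(31/32 - 33) = 1*(-1025/32) = -1025/32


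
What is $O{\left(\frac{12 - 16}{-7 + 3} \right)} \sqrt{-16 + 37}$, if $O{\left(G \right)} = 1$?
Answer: $\sqrt{21} \approx 4.5826$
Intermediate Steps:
$O{\left(\frac{12 - 16}{-7 + 3} \right)} \sqrt{-16 + 37} = 1 \sqrt{-16 + 37} = 1 \sqrt{21} = \sqrt{21}$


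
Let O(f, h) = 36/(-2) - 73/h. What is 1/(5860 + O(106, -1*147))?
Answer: 147/858847 ≈ 0.00017116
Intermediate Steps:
O(f, h) = -18 - 73/h (O(f, h) = 36*(-½) - 73/h = -18 - 73/h)
1/(5860 + O(106, -1*147)) = 1/(5860 + (-18 - 73/((-1*147)))) = 1/(5860 + (-18 - 73/(-147))) = 1/(5860 + (-18 - 73*(-1/147))) = 1/(5860 + (-18 + 73/147)) = 1/(5860 - 2573/147) = 1/(858847/147) = 147/858847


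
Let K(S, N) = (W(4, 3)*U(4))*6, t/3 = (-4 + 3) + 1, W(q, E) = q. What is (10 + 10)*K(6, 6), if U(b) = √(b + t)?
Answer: 960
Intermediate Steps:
t = 0 (t = 3*((-4 + 3) + 1) = 3*(-1 + 1) = 3*0 = 0)
U(b) = √b (U(b) = √(b + 0) = √b)
K(S, N) = 48 (K(S, N) = (4*√4)*6 = (4*2)*6 = 8*6 = 48)
(10 + 10)*K(6, 6) = (10 + 10)*48 = 20*48 = 960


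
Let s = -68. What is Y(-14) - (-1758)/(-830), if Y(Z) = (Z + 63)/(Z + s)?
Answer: -92413/34030 ≈ -2.7156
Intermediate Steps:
Y(Z) = (63 + Z)/(-68 + Z) (Y(Z) = (Z + 63)/(Z - 68) = (63 + Z)/(-68 + Z))
Y(-14) - (-1758)/(-830) = (63 - 14)/(-68 - 14) - (-1758)/(-830) = 49/(-82) - (-1758)*(-1)/830 = -1/82*49 - 1*879/415 = -49/82 - 879/415 = -92413/34030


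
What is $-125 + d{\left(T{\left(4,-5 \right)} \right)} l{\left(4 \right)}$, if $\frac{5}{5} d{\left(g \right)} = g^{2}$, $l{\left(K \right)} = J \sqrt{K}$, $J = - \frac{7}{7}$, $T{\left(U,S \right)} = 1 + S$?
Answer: $-157$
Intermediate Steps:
$J = -1$ ($J = \left(-7\right) \frac{1}{7} = -1$)
$l{\left(K \right)} = - \sqrt{K}$
$d{\left(g \right)} = g^{2}$
$-125 + d{\left(T{\left(4,-5 \right)} \right)} l{\left(4 \right)} = -125 + \left(1 - 5\right)^{2} \left(- \sqrt{4}\right) = -125 + \left(-4\right)^{2} \left(\left(-1\right) 2\right) = -125 + 16 \left(-2\right) = -125 - 32 = -157$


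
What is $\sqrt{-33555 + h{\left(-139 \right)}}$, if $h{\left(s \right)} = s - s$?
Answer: $i \sqrt{33555} \approx 183.18 i$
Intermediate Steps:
$h{\left(s \right)} = 0$
$\sqrt{-33555 + h{\left(-139 \right)}} = \sqrt{-33555 + 0} = \sqrt{-33555} = i \sqrt{33555}$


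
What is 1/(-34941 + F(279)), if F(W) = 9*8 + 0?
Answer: -1/34869 ≈ -2.8679e-5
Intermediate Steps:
F(W) = 72 (F(W) = 72 + 0 = 72)
1/(-34941 + F(279)) = 1/(-34941 + 72) = 1/(-34869) = -1/34869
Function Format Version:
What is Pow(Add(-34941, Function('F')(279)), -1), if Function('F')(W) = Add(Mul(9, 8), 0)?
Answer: Rational(-1, 34869) ≈ -2.8679e-5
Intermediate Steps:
Function('F')(W) = 72 (Function('F')(W) = Add(72, 0) = 72)
Pow(Add(-34941, Function('F')(279)), -1) = Pow(Add(-34941, 72), -1) = Pow(-34869, -1) = Rational(-1, 34869)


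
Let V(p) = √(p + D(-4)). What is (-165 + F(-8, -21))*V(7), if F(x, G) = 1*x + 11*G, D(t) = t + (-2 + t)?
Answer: -404*I*√3 ≈ -699.75*I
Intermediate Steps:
D(t) = -2 + 2*t
F(x, G) = x + 11*G
V(p) = √(-10 + p) (V(p) = √(p + (-2 + 2*(-4))) = √(p + (-2 - 8)) = √(p - 10) = √(-10 + p))
(-165 + F(-8, -21))*V(7) = (-165 + (-8 + 11*(-21)))*√(-10 + 7) = (-165 + (-8 - 231))*√(-3) = (-165 - 239)*(I*√3) = -404*I*√3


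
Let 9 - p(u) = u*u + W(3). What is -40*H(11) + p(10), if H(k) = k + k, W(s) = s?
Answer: -974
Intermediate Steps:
H(k) = 2*k
p(u) = 6 - u² (p(u) = 9 - (u*u + 3) = 9 - (u² + 3) = 9 - (3 + u²) = 9 + (-3 - u²) = 6 - u²)
-40*H(11) + p(10) = -80*11 + (6 - 1*10²) = -40*22 + (6 - 1*100) = -880 + (6 - 100) = -880 - 94 = -974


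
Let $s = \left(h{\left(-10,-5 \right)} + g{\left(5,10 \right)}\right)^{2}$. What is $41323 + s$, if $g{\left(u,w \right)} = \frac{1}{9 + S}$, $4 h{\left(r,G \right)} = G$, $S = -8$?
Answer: $\frac{661169}{16} \approx 41323.0$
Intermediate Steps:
$h{\left(r,G \right)} = \frac{G}{4}$
$g{\left(u,w \right)} = 1$ ($g{\left(u,w \right)} = \frac{1}{9 - 8} = 1^{-1} = 1$)
$s = \frac{1}{16}$ ($s = \left(\frac{1}{4} \left(-5\right) + 1\right)^{2} = \left(- \frac{5}{4} + 1\right)^{2} = \left(- \frac{1}{4}\right)^{2} = \frac{1}{16} \approx 0.0625$)
$41323 + s = 41323 + \frac{1}{16} = \frac{661169}{16}$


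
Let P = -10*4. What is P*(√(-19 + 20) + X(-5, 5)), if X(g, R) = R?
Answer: -240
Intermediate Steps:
P = -40
P*(√(-19 + 20) + X(-5, 5)) = -40*(√(-19 + 20) + 5) = -40*(√1 + 5) = -40*(1 + 5) = -40*6 = -240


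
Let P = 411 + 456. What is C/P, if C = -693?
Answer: -231/289 ≈ -0.79931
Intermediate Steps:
P = 867
C/P = -693/867 = -693*1/867 = -231/289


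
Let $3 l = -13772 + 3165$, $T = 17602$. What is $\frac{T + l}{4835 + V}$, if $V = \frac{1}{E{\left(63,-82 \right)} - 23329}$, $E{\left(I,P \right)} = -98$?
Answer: $\frac{329531991}{113269544} \approx 2.9093$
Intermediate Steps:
$V = - \frac{1}{23427}$ ($V = \frac{1}{-98 - 23329} = \frac{1}{-23427} = - \frac{1}{23427} \approx -4.2686 \cdot 10^{-5}$)
$l = - \frac{10607}{3}$ ($l = \frac{-13772 + 3165}{3} = \frac{1}{3} \left(-10607\right) = - \frac{10607}{3} \approx -3535.7$)
$\frac{T + l}{4835 + V} = \frac{17602 - \frac{10607}{3}}{4835 - \frac{1}{23427}} = \frac{42199}{3 \cdot \frac{113269544}{23427}} = \frac{42199}{3} \cdot \frac{23427}{113269544} = \frac{329531991}{113269544}$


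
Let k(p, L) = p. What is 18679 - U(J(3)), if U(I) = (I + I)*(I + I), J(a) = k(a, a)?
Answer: 18643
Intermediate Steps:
J(a) = a
U(I) = 4*I² (U(I) = (2*I)*(2*I) = 4*I²)
18679 - U(J(3)) = 18679 - 4*3² = 18679 - 4*9 = 18679 - 1*36 = 18679 - 36 = 18643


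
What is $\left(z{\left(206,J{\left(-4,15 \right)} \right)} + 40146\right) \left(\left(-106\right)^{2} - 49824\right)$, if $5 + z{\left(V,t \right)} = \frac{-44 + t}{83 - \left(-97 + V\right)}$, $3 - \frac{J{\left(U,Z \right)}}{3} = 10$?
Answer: $-1549057378$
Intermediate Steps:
$J{\left(U,Z \right)} = -21$ ($J{\left(U,Z \right)} = 9 - 30 = -21$)
$z{\left(V,t \right)} = -5 + \frac{-44 + t}{180 - V}$ ($z{\left(V,t \right)} = -5 + \frac{-44 + t}{83 - \left(-97 + V\right)} = -5 + \frac{-44 + t}{180 - V}$)
$\left(z{\left(206,J{\left(-4,15 \right)} \right)} + 40146\right) \left(\left(-106\right)^{2} - 49824\right) = \left(\frac{944 - -21 - 1030}{-180 + 206} + 40146\right) \left(\left(-106\right)^{2} - 49824\right) = \left(\frac{944 + 21 - 1030}{26} + 40146\right) \left(11236 - 49824\right) = \left(\frac{1}{26} \left(-65\right) + 40146\right) \left(-38588\right) = \left(- \frac{5}{2} + 40146\right) \left(-38588\right) = \frac{80287}{2} \left(-38588\right) = -1549057378$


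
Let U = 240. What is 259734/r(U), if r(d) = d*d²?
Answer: 43289/2304000 ≈ 0.018789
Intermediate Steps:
r(d) = d³
259734/r(U) = 259734/(240³) = 259734/13824000 = 259734*(1/13824000) = 43289/2304000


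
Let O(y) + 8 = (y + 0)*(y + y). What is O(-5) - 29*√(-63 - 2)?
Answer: 42 - 29*I*√65 ≈ 42.0 - 233.81*I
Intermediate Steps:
O(y) = -8 + 2*y² (O(y) = -8 + (y + 0)*(y + y) = -8 + y*(2*y) = -8 + 2*y²)
O(-5) - 29*√(-63 - 2) = (-8 + 2*(-5)²) - 29*√(-63 - 2) = (-8 + 2*25) - 29*I*√65 = (-8 + 50) - 29*I*√65 = 42 - 29*I*√65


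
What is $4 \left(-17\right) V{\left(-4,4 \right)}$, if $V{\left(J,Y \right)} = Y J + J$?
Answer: $1360$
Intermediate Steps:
$V{\left(J,Y \right)} = J + J Y$ ($V{\left(J,Y \right)} = J Y + J = J + J Y$)
$4 \left(-17\right) V{\left(-4,4 \right)} = 4 \left(-17\right) \left(- 4 \left(1 + 4\right)\right) = - 68 \left(\left(-4\right) 5\right) = \left(-68\right) \left(-20\right) = 1360$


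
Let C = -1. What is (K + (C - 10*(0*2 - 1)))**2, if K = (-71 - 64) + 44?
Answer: 6724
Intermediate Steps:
K = -91 (K = -135 + 44 = -91)
(K + (C - 10*(0*2 - 1)))**2 = (-91 + (-1 - 10*(0*2 - 1)))**2 = (-91 + (-1 - 10*(0 - 1)))**2 = (-91 + (-1 - 10*(-1)))**2 = (-91 + (-1 + 10))**2 = (-91 + 9)**2 = (-82)**2 = 6724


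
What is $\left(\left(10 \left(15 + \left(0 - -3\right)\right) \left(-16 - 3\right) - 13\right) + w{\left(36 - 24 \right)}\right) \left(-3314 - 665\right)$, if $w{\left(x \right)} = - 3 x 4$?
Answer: $14232883$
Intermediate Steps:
$w{\left(x \right)} = - 12 x$
$\left(\left(10 \left(15 + \left(0 - -3\right)\right) \left(-16 - 3\right) - 13\right) + w{\left(36 - 24 \right)}\right) \left(-3314 - 665\right) = \left(\left(10 \left(15 + \left(0 - -3\right)\right) \left(-16 - 3\right) - 13\right) - 12 \left(36 - 24\right)\right) \left(-3314 - 665\right) = \left(\left(10 \left(15 + \left(0 + 3\right)\right) \left(-19\right) - 13\right) - 12 \left(36 - 24\right)\right) \left(-3979\right) = \left(\left(10 \left(15 + 3\right) \left(-19\right) - 13\right) - 144\right) \left(-3979\right) = \left(\left(10 \cdot 18 \left(-19\right) - 13\right) - 144\right) \left(-3979\right) = \left(\left(10 \left(-342\right) - 13\right) - 144\right) \left(-3979\right) = \left(\left(-3420 - 13\right) - 144\right) \left(-3979\right) = \left(-3433 - 144\right) \left(-3979\right) = \left(-3577\right) \left(-3979\right) = 14232883$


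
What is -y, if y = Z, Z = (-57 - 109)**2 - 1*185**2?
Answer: 6669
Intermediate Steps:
Z = -6669 (Z = (-166)**2 - 1*34225 = 27556 - 34225 = -6669)
y = -6669
-y = -1*(-6669) = 6669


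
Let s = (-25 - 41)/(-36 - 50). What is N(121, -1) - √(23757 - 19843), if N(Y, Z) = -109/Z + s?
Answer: 4720/43 - √3914 ≈ 47.205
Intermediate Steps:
s = 33/43 (s = -66/(-86) = -66*(-1/86) = 33/43 ≈ 0.76744)
N(Y, Z) = 33/43 - 109/Z (N(Y, Z) = -109/Z + 33/43 = 33/43 - 109/Z)
N(121, -1) - √(23757 - 19843) = (33/43 - 109/(-1)) - √(23757 - 19843) = (33/43 - 109*(-1)) - √3914 = (33/43 + 109) - √3914 = 4720/43 - √3914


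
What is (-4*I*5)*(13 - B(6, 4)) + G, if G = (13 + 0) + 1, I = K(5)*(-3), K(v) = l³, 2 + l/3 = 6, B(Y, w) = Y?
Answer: 725774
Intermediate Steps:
l = 12 (l = -6 + 3*6 = -6 + 18 = 12)
K(v) = 1728 (K(v) = 12³ = 1728)
I = -5184 (I = 1728*(-3) = -5184)
G = 14 (G = 13 + 1 = 14)
(-4*I*5)*(13 - B(6, 4)) + G = (-4*(-5184)*5)*(13 - 1*6) + 14 = (20736*5)*(13 - 6) + 14 = 103680*7 + 14 = 725760 + 14 = 725774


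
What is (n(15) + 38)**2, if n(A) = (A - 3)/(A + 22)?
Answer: 2010724/1369 ≈ 1468.8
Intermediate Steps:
n(A) = (-3 + A)/(22 + A)
(n(15) + 38)**2 = ((-3 + 15)/(22 + 15) + 38)**2 = (12/37 + 38)**2 = (1418/37)**2 = 2010724/1369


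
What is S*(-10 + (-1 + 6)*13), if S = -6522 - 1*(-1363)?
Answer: -283745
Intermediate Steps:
S = -5159 (S = -6522 + 1363 = -5159)
S*(-10 + (-1 + 6)*13) = -5159*(-10 + (-1 + 6)*13) = -5159*(-10 + 5*13) = -5159*(-10 + 65) = -5159*55 = -283745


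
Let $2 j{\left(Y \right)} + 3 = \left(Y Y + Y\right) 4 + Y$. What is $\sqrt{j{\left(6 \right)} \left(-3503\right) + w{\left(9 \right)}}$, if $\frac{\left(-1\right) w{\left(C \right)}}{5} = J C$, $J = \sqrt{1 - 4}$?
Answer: $\frac{3 \sqrt{-133114 - 20 i \sqrt{3}}}{2} \approx 0.07121 - 547.27 i$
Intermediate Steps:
$j{\left(Y \right)} = - \frac{3}{2} + 2 Y^{2} + \frac{5 Y}{2}$ ($j{\left(Y \right)} = - \frac{3}{2} + \frac{\left(Y Y + Y\right) 4 + Y}{2} = - \frac{3}{2} + \frac{\left(Y^{2} + Y\right) 4 + Y}{2} = - \frac{3}{2} + \frac{\left(Y + Y^{2}\right) 4 + Y}{2} = - \frac{3}{2} + \frac{\left(4 Y + 4 Y^{2}\right) + Y}{2} = - \frac{3}{2} + \frac{4 Y^{2} + 5 Y}{2} = - \frac{3}{2} + \left(2 Y^{2} + \frac{5 Y}{2}\right) = - \frac{3}{2} + 2 Y^{2} + \frac{5 Y}{2}$)
$J = i \sqrt{3}$ ($J = \sqrt{-3} = i \sqrt{3} \approx 1.732 i$)
$w{\left(C \right)} = - 5 i C \sqrt{3}$ ($w{\left(C \right)} = - 5 i \sqrt{3} C = - 5 i C \sqrt{3}$)
$\sqrt{j{\left(6 \right)} \left(-3503\right) + w{\left(9 \right)}} = \sqrt{\left(- \frac{3}{2} + 2 \cdot 6^{2} + \frac{5}{2} \cdot 6\right) \left(-3503\right) - 5 i 9 \sqrt{3}} = \sqrt{\left(- \frac{3}{2} + 2 \cdot 36 + 15\right) \left(-3503\right) - 45 i \sqrt{3}} = \sqrt{\left(- \frac{3}{2} + 72 + 15\right) \left(-3503\right) - 45 i \sqrt{3}} = \sqrt{\frac{171}{2} \left(-3503\right) - 45 i \sqrt{3}} = \sqrt{- \frac{599013}{2} - 45 i \sqrt{3}}$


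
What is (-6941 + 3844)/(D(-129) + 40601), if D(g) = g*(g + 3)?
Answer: -3097/56855 ≈ -0.054472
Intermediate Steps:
D(g) = g*(3 + g)
(-6941 + 3844)/(D(-129) + 40601) = (-6941 + 3844)/(-129*(3 - 129) + 40601) = -3097/(-129*(-126) + 40601) = -3097/(16254 + 40601) = -3097/56855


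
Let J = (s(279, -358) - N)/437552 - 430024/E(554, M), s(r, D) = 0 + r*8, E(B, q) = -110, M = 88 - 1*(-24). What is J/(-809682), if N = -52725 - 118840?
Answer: -3244430671/671906510880 ≈ -0.0048287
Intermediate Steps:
M = 112 (M = 88 + 24 = 112)
N = -171565
s(r, D) = 8*r (s(r, D) = 0 + 8*r = 8*r)
J = 3244430671/829840 (J = (8*279 - 1*(-171565))/437552 - 430024/(-110) = (2232 + 171565)*(1/437552) - 430024*(-1/110) = 173797*(1/437552) + 215012/55 = 5993/15088 + 215012/55 = 3244430671/829840 ≈ 3909.7)
J/(-809682) = (3244430671/829840)/(-809682) = (3244430671/829840)*(-1/809682) = -3244430671/671906510880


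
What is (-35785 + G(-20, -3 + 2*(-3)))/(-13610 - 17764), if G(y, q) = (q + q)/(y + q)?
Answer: 1037747/909846 ≈ 1.1406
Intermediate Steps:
G(y, q) = 2*q/(q + y) (G(y, q) = (2*q)/(q + y) = 2*q/(q + y))
(-35785 + G(-20, -3 + 2*(-3)))/(-13610 - 17764) = (-35785 + 2*(-3 + 2*(-3))/((-3 + 2*(-3)) - 20))/(-13610 - 17764) = (-35785 + 2*(-3 - 6)/((-3 - 6) - 20))/(-31374) = (-35785 + 2*(-9)/(-9 - 20))*(-1/31374) = (-35785 + 2*(-9)/(-29))*(-1/31374) = (-35785 + 2*(-9)*(-1/29))*(-1/31374) = (-35785 + 18/29)*(-1/31374) = -1037747/29*(-1/31374) = 1037747/909846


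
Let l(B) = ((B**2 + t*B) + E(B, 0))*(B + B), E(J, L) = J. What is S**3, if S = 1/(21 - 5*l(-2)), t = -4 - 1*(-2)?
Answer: 1/2803221 ≈ 3.5673e-7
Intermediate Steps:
t = -2 (t = -4 + 2 = -2)
l(B) = 2*B*(B**2 - B) (l(B) = ((B**2 - 2*B) + B)*(B + B) = (B**2 - B)*(2*B) = 2*B*(B**2 - B))
S = 1/141 (S = 1/(21 - 10*(-2)**2*(-1 - 2)) = 1/(21 - 10*4*(-3)) = 1/(21 - 5*(-24)) = 1/(21 + 120) = 1/141 ≈ 0.0070922)
S**3 = (1/141)**3 = 1/2803221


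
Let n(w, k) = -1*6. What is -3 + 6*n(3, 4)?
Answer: -39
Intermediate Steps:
n(w, k) = -6
-3 + 6*n(3, 4) = -3 + 6*(-6) = -3 - 36 = -39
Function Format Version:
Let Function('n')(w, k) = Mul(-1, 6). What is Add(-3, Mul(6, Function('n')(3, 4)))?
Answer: -39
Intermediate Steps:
Function('n')(w, k) = -6
Add(-3, Mul(6, Function('n')(3, 4))) = Add(-3, Mul(6, -6)) = Add(-3, -36) = -39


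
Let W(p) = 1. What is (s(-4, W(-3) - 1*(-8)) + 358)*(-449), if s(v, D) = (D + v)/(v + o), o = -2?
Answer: -962207/6 ≈ -1.6037e+5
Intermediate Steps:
s(v, D) = (D + v)/(-2 + v) (s(v, D) = (D + v)/(v - 2) = (D + v)/(-2 + v))
(s(-4, W(-3) - 1*(-8)) + 358)*(-449) = (((1 - 1*(-8)) - 4)/(-2 - 4) + 358)*(-449) = (((1 + 8) - 4)/(-6) + 358)*(-449) = (-(9 - 4)/6 + 358)*(-449) = (-⅙*5 + 358)*(-449) = (-⅚ + 358)*(-449) = (2143/6)*(-449) = -962207/6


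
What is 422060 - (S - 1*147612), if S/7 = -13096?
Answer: 661344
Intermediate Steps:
S = -91672 (S = 7*(-13096) = -91672)
422060 - (S - 1*147612) = 422060 - (-91672 - 1*147612) = 422060 - (-91672 - 147612) = 422060 - 1*(-239284) = 422060 + 239284 = 661344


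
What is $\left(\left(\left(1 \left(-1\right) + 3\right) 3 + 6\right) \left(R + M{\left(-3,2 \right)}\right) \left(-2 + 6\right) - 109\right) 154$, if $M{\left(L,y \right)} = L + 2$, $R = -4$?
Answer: $-53746$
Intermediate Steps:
$M{\left(L,y \right)} = 2 + L$
$\left(\left(\left(1 \left(-1\right) + 3\right) 3 + 6\right) \left(R + M{\left(-3,2 \right)}\right) \left(-2 + 6\right) - 109\right) 154 = \left(\left(\left(1 \left(-1\right) + 3\right) 3 + 6\right) \left(-4 + \left(2 - 3\right)\right) \left(-2 + 6\right) - 109\right) 154 = \left(\left(\left(-1 + 3\right) 3 + 6\right) \left(-4 - 1\right) 4 - 109\right) 154 = \left(\left(2 \cdot 3 + 6\right) \left(\left(-5\right) 4\right) - 109\right) 154 = \left(\left(6 + 6\right) \left(-20\right) - 109\right) 154 = \left(12 \left(-20\right) - 109\right) 154 = \left(-240 - 109\right) 154 = \left(-349\right) 154 = -53746$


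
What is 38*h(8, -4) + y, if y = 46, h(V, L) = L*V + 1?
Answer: -1132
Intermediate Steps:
h(V, L) = 1 + L*V
38*h(8, -4) + y = 38*(1 - 4*8) + 46 = 38*(1 - 32) + 46 = 38*(-31) + 46 = -1178 + 46 = -1132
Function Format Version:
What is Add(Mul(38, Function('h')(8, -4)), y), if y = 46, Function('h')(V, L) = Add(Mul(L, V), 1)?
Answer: -1132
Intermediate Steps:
Function('h')(V, L) = Add(1, Mul(L, V))
Add(Mul(38, Function('h')(8, -4)), y) = Add(Mul(38, Add(1, Mul(-4, 8))), 46) = Add(Mul(38, Add(1, -32)), 46) = Add(Mul(38, -31), 46) = Add(-1178, 46) = -1132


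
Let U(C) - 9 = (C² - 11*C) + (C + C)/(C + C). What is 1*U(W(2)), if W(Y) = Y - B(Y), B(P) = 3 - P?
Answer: 0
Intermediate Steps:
W(Y) = -3 + 2*Y (W(Y) = Y - (3 - Y) = Y + (-3 + Y) = -3 + 2*Y)
U(C) = 10 + C² - 11*C (U(C) = 9 + ((C² - 11*C) + (C + C)/(C + C)) = 9 + ((C² - 11*C) + (2*C)/((2*C))) = 9 + ((C² - 11*C) + (2*C)*(1/(2*C))) = 9 + ((C² - 11*C) + 1) = 9 + (1 + C² - 11*C) = 10 + C² - 11*C)
1*U(W(2)) = 1*(10 + (-3 + 2*2)² - 11*(-3 + 2*2)) = 1*(10 + (-3 + 4)² - 11*(-3 + 4)) = 1*(10 + 1² - 11*1) = 1*(10 + 1 - 11) = 1*0 = 0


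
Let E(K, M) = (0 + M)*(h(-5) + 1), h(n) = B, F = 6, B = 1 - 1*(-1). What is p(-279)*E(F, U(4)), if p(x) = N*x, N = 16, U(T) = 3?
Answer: -40176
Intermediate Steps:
B = 2 (B = 1 + 1 = 2)
h(n) = 2
p(x) = 16*x
E(K, M) = 3*M (E(K, M) = (0 + M)*(2 + 1) = M*3 = 3*M)
p(-279)*E(F, U(4)) = (16*(-279))*(3*3) = -4464*9 = -40176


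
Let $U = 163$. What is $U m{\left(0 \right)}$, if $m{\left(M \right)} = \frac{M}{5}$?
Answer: $0$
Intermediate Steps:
$m{\left(M \right)} = \frac{M}{5}$ ($m{\left(M \right)} = M \frac{1}{5} = \frac{M}{5}$)
$U m{\left(0 \right)} = 163 \cdot \frac{1}{5} \cdot 0 = 163 \cdot 0 = 0$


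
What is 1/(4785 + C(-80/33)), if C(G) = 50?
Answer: 1/4835 ≈ 0.00020683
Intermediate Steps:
1/(4785 + C(-80/33)) = 1/(4785 + 50) = 1/4835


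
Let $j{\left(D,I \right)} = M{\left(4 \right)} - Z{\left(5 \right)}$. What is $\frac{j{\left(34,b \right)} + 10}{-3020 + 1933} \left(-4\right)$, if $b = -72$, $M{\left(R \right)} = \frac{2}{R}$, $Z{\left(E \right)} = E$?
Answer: $\frac{22}{1087} \approx 0.020239$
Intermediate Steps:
$j{\left(D,I \right)} = - \frac{9}{2}$ ($j{\left(D,I \right)} = \frac{2}{4} - 5 = 2 \cdot \frac{1}{4} - 5 = \frac{1}{2} - 5 = - \frac{9}{2}$)
$\frac{j{\left(34,b \right)} + 10}{-3020 + 1933} \left(-4\right) = \frac{- \frac{9}{2} + 10}{-3020 + 1933} \left(-4\right) = \frac{11}{2 \left(-1087\right)} \left(-4\right) = \frac{11}{2} \left(- \frac{1}{1087}\right) \left(-4\right) = \left(- \frac{11}{2174}\right) \left(-4\right) = \frac{22}{1087}$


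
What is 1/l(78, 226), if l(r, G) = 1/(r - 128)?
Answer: -50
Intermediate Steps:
l(r, G) = 1/(-128 + r)
1/l(78, 226) = 1/(1/(-128 + 78)) = 1/(1/(-50)) = 1/(-1/50) = -50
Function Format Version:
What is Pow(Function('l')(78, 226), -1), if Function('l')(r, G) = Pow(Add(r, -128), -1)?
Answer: -50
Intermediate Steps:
Function('l')(r, G) = Pow(Add(-128, r), -1)
Pow(Function('l')(78, 226), -1) = Pow(Pow(Add(-128, 78), -1), -1) = Pow(Pow(-50, -1), -1) = Pow(Rational(-1, 50), -1) = -50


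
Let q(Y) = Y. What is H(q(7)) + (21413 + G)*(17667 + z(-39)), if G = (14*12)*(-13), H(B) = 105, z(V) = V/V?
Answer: 339738077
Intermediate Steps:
z(V) = 1
G = -2184 (G = 168*(-13) = -2184)
H(q(7)) + (21413 + G)*(17667 + z(-39)) = 105 + (21413 - 2184)*(17667 + 1) = 105 + 19229*17668 = 105 + 339737972 = 339738077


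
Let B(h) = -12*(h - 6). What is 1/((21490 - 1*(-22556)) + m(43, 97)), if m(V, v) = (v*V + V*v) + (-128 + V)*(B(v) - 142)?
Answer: 1/157278 ≈ 6.3582e-6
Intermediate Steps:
B(h) = 72 - 12*h (B(h) = -12*(-6 + h) = 72 - 12*h)
m(V, v) = (-128 + V)*(-70 - 12*v) + 2*V*v (m(V, v) = (v*V + V*v) + (-128 + V)*((72 - 12*v) - 142) = (V*v + V*v) + (-128 + V)*(-70 - 12*v) = 2*V*v + (-128 + V)*(-70 - 12*v) = (-128 + V)*(-70 - 12*v) + 2*V*v)
1/((21490 - 1*(-22556)) + m(43, 97)) = 1/((21490 - 1*(-22556)) + (8960 - 70*43 + 1536*97 - 10*43*97)) = 1/((21490 + 22556) + (8960 - 3010 + 148992 - 41710)) = 1/(44046 + 113232) = 1/157278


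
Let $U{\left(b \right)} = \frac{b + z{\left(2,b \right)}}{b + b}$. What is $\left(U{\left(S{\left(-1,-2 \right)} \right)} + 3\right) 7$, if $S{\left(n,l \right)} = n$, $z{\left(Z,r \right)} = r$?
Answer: $28$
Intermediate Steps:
$U{\left(b \right)} = 1$ ($U{\left(b \right)} = \frac{b + b}{b + b} = \frac{2 b}{2 b} = 2 b \frac{1}{2 b} = 1$)
$\left(U{\left(S{\left(-1,-2 \right)} \right)} + 3\right) 7 = \left(1 + 3\right) 7 = 4 \cdot 7 = 28$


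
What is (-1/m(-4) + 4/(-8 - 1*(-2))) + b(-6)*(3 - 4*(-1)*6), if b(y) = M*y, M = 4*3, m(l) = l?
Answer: -23333/12 ≈ -1944.4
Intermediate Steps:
M = 12
b(y) = 12*y
(-1/m(-4) + 4/(-8 - 1*(-2))) + b(-6)*(3 - 4*(-1)*6) = (-1/(-4) + 4/(-8 - 1*(-2))) + (12*(-6))*(3 - 4*(-1)*6) = (-1*(-¼) + 4/(-8 + 2)) - 72*(3 + 4*6) = (¼ + 4/(-6)) - 72*(3 + 24) = (¼ + 4*(-⅙)) - 72*27 = (¼ - ⅔) - 1944 = -5/12 - 1944 = -23333/12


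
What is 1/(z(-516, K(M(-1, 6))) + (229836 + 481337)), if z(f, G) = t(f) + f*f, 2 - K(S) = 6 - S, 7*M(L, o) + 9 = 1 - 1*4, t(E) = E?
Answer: 1/976913 ≈ 1.0236e-6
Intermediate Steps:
M(L, o) = -12/7 (M(L, o) = -9/7 + (1 - 1*4)/7 = -9/7 + (1 - 4)/7 = -9/7 + (1/7)*(-3) = -9/7 - 3/7 = -12/7)
K(S) = -4 + S (K(S) = 2 - (6 - S) = 2 + (-6 + S) = -4 + S)
z(f, G) = f + f**2 (z(f, G) = f + f*f = f + f**2)
1/(z(-516, K(M(-1, 6))) + (229836 + 481337)) = 1/(-516*(1 - 516) + (229836 + 481337)) = 1/(-516*(-515) + 711173) = 1/(265740 + 711173) = 1/976913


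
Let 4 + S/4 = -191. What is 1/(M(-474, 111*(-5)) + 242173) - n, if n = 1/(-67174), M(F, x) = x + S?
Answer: 77003/4044512953 ≈ 1.9039e-5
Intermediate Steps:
S = -780 (S = -16 + 4*(-191) = -16 - 764 = -780)
M(F, x) = -780 + x (M(F, x) = x - 780 = -780 + x)
n = -1/67174 ≈ -1.4887e-5
1/(M(-474, 111*(-5)) + 242173) - n = 1/((-780 + 111*(-5)) + 242173) - 1*(-1/67174) = 1/((-780 - 555) + 242173) + 1/67174 = 1/(-1335 + 242173) + 1/67174 = 1/240838 + 1/67174 = 77003/4044512953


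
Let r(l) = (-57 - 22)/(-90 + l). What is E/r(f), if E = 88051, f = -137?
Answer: 19987577/79 ≈ 2.5301e+5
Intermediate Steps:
r(l) = -79/(-90 + l)
E/r(f) = 88051/((-79/(-90 - 137))) = 88051/((-79/(-227))) = 88051/((-79*(-1/227))) = 88051/(79/227) = 88051*(227/79) = 19987577/79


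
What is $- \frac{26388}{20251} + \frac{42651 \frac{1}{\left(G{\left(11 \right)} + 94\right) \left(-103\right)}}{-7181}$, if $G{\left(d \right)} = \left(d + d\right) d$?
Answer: $- \frac{312242061963}{239656166288} \approx -1.3029$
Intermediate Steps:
$G{\left(d \right)} = 2 d^{2}$ ($G{\left(d \right)} = 2 d d = 2 d^{2}$)
$- \frac{26388}{20251} + \frac{42651 \frac{1}{\left(G{\left(11 \right)} + 94\right) \left(-103\right)}}{-7181} = - \frac{26388}{20251} + \frac{42651 \frac{1}{\left(2 \cdot 11^{2} + 94\right) \left(-103\right)}}{-7181} = \left(-26388\right) \frac{1}{20251} + \frac{42651}{\left(2 \cdot 121 + 94\right) \left(-103\right)} \left(- \frac{1}{7181}\right) = - \frac{26388}{20251} + \frac{42651}{\left(242 + 94\right) \left(-103\right)} \left(- \frac{1}{7181}\right) = - \frac{26388}{20251} + \frac{42651}{336 \left(-103\right)} \left(- \frac{1}{7181}\right) = - \frac{26388}{20251} + \frac{42651}{-34608} \left(- \frac{1}{7181}\right) = - \frac{26388}{20251} + 42651 \left(- \frac{1}{34608}\right) \left(- \frac{1}{7181}\right) = - \frac{26388}{20251} - - \frac{2031}{11834288} = - \frac{26388}{20251} + \frac{2031}{11834288} = - \frac{312242061963}{239656166288}$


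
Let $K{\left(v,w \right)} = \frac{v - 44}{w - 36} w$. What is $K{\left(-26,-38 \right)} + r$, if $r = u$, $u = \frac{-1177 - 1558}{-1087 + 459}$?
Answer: $- \frac{734045}{23236} \approx -31.591$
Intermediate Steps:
$u = \frac{2735}{628}$ ($u = - \frac{2735}{-628} = \left(-2735\right) \left(- \frac{1}{628}\right) = \frac{2735}{628} \approx 4.3551$)
$K{\left(v,w \right)} = \frac{w \left(-44 + v\right)}{-36 + w}$ ($K{\left(v,w \right)} = \frac{-44 + v}{-36 + w} w = \frac{w \left(-44 + v\right)}{-36 + w}$)
$r = \frac{2735}{628} \approx 4.3551$
$K{\left(-26,-38 \right)} + r = - \frac{38 \left(-44 - 26\right)}{-36 - 38} + \frac{2735}{628} = \left(-38\right) \frac{1}{-74} \left(-70\right) + \frac{2735}{628} = \left(-38\right) \left(- \frac{1}{74}\right) \left(-70\right) + \frac{2735}{628} = - \frac{1330}{37} + \frac{2735}{628} = - \frac{734045}{23236}$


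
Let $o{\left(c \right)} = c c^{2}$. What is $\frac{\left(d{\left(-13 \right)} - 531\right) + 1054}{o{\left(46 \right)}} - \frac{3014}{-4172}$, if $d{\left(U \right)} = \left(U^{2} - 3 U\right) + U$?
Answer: $\frac{37045775}{50760724} \approx 0.72981$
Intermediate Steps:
$d{\left(U \right)} = U^{2} - 2 U$
$o{\left(c \right)} = c^{3}$
$\frac{\left(d{\left(-13 \right)} - 531\right) + 1054}{o{\left(46 \right)}} - \frac{3014}{-4172} = \frac{\left(- 13 \left(-2 - 13\right) - 531\right) + 1054}{46^{3}} - \frac{3014}{-4172} = \frac{\left(\left(-13\right) \left(-15\right) - 531\right) + 1054}{97336} - - \frac{1507}{2086} = \left(\left(195 - 531\right) + 1054\right) \frac{1}{97336} + \frac{1507}{2086} = \left(-336 + 1054\right) \frac{1}{97336} + \frac{1507}{2086} = 718 \cdot \frac{1}{97336} + \frac{1507}{2086} = \frac{359}{48668} + \frac{1507}{2086} = \frac{37045775}{50760724}$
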